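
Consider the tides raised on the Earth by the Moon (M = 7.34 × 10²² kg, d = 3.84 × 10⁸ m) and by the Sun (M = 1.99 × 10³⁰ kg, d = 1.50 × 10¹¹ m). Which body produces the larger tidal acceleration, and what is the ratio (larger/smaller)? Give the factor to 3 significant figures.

The Moon, by a factor of ≈ 2.20

The tide-raising term goes as M/d³ (the gradient of a 1/d² field).
The Moon: (7.34 × 10²²) / (3.84 × 10⁸)³ = 1.296 × 10⁻³
The Sun: (1.99 × 10³⁰) / (1.50 × 10¹¹)³ = 5.896 × 10⁻⁴
Ratio (larger/smaller) = 2.20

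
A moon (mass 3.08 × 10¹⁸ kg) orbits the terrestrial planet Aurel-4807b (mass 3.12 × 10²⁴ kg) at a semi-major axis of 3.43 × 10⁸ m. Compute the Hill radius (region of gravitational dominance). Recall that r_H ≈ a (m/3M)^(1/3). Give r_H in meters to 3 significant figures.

r_H ≈ a (m/3M)^(1/3)
    = (3.43 × 10⁸) × (3.08 × 10¹⁸ / (3 × 3.12 × 10²⁴))^(1/3)
    = 2.37 × 10⁶ m

2.37 × 10⁶ m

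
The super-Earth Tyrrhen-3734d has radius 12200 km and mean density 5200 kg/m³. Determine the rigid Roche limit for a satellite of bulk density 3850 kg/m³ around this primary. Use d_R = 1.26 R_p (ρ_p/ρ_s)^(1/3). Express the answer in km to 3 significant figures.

d_R = 1.26 × 12200 km × (5200/3850)^(1/3)
    = 17000 km

17000 km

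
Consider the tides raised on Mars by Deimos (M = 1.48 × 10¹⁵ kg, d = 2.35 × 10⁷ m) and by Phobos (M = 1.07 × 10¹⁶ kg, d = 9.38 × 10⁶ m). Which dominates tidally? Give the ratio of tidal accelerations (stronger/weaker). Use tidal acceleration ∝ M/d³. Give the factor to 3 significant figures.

Phobos, by a factor of ≈ 114

Compare M/d³ for the two perturbers:
Deimos: (1.48 × 10¹⁵) / (2.35 × 10⁷)³ = 1.140 × 10⁻⁷
Phobos: (1.07 × 10¹⁶) / (9.38 × 10⁶)³ = 1.297 × 10⁻⁵
Ratio (larger/smaller) = 114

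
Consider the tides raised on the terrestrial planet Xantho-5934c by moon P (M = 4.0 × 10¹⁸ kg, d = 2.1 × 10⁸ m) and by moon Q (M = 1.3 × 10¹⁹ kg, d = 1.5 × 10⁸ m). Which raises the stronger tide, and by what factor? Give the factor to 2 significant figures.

Moon Q, by a factor of ≈ 8.9

Tidal stretch scales as M/d³; compute that for each body.
Moon P: (4.0 × 10¹⁸) / (2.1 × 10⁸)³ = 4.319 × 10⁻⁷
Moon Q: (1.3 × 10¹⁹) / (1.5 × 10⁸)³ = 3.852 × 10⁻⁶
Ratio (larger/smaller) = 8.9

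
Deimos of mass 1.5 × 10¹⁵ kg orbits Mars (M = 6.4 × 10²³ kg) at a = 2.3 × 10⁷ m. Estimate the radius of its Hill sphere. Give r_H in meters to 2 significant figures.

2.1 × 10⁴ m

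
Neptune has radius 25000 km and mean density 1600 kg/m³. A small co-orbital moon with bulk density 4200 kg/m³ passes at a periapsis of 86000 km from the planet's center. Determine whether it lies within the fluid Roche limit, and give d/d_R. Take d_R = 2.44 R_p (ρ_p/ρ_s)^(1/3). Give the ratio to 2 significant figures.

d_R = 2.44 × (25000 km) × (1600/4200)^(1/3) = 44220 km
d/d_R = (86000) / (44220) = 1.9
Since d/d_R > 1, the body is outside the Roche limit.

outside; d/d_R ≈ 1.9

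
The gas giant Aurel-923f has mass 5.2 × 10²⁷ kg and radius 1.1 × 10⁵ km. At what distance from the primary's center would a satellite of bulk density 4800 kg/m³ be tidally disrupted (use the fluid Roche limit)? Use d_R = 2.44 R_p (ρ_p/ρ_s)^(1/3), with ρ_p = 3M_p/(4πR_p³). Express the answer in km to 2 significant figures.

1.6 × 10⁵ km

ρ_p = 3M_p/(4πR_p³) = 3 × (5.2 × 10²⁷) / (4π × (1.1 × 10⁸ m)³) = 930 kg/m³
d_R = 2.44 × 1.1 × 10⁵ km × (930/4800)^(1/3)
    = 1.6 × 10⁵ km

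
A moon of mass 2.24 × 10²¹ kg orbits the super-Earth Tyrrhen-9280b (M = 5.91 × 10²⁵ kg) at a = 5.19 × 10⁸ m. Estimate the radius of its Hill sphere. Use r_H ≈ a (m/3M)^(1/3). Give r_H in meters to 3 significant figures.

r_H ≈ a (m/3M)^(1/3)
    = (5.19 × 10⁸) × (2.24 × 10²¹ / (3 × 5.91 × 10²⁵))^(1/3)
    = 1.21 × 10⁷ m

1.21 × 10⁷ m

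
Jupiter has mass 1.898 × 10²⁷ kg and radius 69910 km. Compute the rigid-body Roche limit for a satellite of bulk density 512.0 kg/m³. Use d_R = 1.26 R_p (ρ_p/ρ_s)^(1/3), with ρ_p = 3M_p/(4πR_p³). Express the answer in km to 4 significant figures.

ρ_p = 3M_p/(4πR_p³) = 3 × (1.898 × 10²⁷) / (4π × (6.991 × 10⁷ m)³) = 1326 kg/m³
d_R = 1.26 × 69910 km × (1326/512.0)^(1/3)
    = 1.210 × 10⁵ km

1.210 × 10⁵ km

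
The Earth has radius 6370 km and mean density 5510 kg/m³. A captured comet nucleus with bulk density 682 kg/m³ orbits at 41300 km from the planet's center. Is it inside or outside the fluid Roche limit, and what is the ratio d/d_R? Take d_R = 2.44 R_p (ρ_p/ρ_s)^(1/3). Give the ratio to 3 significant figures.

outside; d/d_R ≈ 1.32

d_R = 2.44 × (6370 km) × (5510/682)^(1/3) = 31190 km
d/d_R = (41300) / (31190) = 1.32
Since d/d_R > 1, the body is outside the Roche limit.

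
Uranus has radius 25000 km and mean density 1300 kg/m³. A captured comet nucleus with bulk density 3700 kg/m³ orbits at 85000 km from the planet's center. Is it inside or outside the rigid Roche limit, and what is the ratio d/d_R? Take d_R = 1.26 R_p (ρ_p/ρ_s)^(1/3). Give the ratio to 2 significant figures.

outside; d/d_R ≈ 3.8

d_R = 1.26 × (25000 km) × (1300/3700)^(1/3) = 22230 km
d/d_R = (85000) / (22230) = 3.8
Since d/d_R > 1, the body is outside the Roche limit.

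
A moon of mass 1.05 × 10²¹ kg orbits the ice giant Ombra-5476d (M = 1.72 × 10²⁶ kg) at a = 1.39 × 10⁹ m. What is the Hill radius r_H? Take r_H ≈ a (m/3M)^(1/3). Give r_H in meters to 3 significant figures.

r_H ≈ a (m/3M)^(1/3)
    = (1.39 × 10⁹) × (1.05 × 10²¹ / (3 × 1.72 × 10²⁶))^(1/3)
    = 1.76 × 10⁷ m

1.76 × 10⁷ m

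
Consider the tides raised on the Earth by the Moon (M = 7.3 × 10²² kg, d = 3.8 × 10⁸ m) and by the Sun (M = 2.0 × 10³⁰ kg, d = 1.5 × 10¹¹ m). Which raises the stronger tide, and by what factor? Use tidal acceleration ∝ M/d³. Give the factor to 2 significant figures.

The Moon, by a factor of ≈ 2.2

Compare M/d³ for the two perturbers:
The Moon: (7.3 × 10²²) / (3.8 × 10⁸)³ = 1.330 × 10⁻³
The Sun: (2.0 × 10³⁰) / (1.5 × 10¹¹)³ = 5.926 × 10⁻⁴
Ratio (larger/smaller) = 2.2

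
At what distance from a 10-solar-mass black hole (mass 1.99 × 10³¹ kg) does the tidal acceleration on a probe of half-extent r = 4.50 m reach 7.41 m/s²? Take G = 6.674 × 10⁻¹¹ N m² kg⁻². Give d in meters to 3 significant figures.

1.17 × 10⁷ m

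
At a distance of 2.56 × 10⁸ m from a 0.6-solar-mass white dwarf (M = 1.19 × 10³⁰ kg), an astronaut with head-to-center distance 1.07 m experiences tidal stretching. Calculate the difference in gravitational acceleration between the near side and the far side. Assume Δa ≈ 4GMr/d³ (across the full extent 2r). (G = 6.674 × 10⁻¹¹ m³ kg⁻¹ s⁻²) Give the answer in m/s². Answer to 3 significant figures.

2.03 × 10⁻⁵ m/s²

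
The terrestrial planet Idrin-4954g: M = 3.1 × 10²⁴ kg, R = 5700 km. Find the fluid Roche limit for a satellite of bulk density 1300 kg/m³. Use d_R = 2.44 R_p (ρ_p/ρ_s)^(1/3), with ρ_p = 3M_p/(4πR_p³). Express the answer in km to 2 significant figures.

20000 km

ρ_p = 3M_p/(4πR_p³) = 3 × (3.1 × 10²⁴) / (4π × (5.7 × 10⁶ m)³) = 4000 kg/m³
d_R = 2.44 × 5700 km × (4000/1300)^(1/3)
    = 20000 km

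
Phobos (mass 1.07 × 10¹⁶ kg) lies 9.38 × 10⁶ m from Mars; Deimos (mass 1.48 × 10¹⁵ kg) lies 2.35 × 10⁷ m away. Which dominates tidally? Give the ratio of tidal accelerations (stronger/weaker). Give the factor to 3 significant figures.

Phobos, by a factor of ≈ 114

Tidal acceleration ∝ M/d³, so compare M/d³ for each.
Phobos: (1.07 × 10¹⁶) / (9.38 × 10⁶)³ = 1.297 × 10⁻⁵
Deimos: (1.48 × 10¹⁵) / (2.35 × 10⁷)³ = 1.140 × 10⁻⁷
Ratio (larger/smaller) = 114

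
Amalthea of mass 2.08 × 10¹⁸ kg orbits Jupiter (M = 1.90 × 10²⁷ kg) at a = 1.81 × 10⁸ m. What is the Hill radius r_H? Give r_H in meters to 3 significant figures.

r_H ≈ a (m/3M)^(1/3)
    = (1.81 × 10⁸) × (2.08 × 10¹⁸ / (3 × 1.90 × 10²⁷))^(1/3)
    = 1.29 × 10⁵ m

1.29 × 10⁵ m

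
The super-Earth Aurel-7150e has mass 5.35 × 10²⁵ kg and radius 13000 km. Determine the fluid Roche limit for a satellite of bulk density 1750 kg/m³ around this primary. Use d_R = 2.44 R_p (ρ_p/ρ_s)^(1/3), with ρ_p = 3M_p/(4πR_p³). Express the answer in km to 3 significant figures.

47300 km

ρ_p = 3M_p/(4πR_p³) = 3 × (5.35 × 10²⁵) / (4π × (1.30 × 10⁷ m)³) = 5810 kg/m³
d_R = 2.44 × 13000 km × (5810/1750)^(1/3)
    = 47300 km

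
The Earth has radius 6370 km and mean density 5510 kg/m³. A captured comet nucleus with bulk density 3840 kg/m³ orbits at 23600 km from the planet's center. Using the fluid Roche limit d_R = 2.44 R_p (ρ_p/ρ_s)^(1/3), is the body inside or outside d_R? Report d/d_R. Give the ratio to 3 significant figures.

d_R = 2.44 × (6370 km) × (5510/3840)^(1/3) = 17530 km
d/d_R = (23600) / (17530) = 1.35
Since d/d_R > 1, the body is outside the Roche limit.

outside; d/d_R ≈ 1.35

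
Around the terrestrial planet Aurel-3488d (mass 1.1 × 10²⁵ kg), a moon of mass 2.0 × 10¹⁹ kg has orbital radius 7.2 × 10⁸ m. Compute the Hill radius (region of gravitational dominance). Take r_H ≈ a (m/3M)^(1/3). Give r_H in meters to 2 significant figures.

6.1 × 10⁶ m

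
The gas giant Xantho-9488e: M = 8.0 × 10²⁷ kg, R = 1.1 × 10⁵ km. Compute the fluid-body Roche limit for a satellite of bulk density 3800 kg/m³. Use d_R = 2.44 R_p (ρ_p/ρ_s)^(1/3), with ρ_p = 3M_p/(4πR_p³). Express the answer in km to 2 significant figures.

ρ_p = 3M_p/(4πR_p³) = 3 × (8.0 × 10²⁷) / (4π × (1.1 × 10⁸ m)³) = 1400 kg/m³
d_R = 2.44 × 1.1 × 10⁵ km × (1400/3800)^(1/3)
    = 1.9 × 10⁵ km

1.9 × 10⁵ km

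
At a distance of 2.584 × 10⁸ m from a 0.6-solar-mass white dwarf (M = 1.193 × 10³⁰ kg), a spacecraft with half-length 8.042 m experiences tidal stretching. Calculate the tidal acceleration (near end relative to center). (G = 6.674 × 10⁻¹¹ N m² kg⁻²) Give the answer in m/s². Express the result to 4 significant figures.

Since r ≪ d, expand the inverse-square field across one radius to get the leading 2GMr/d³ term.
Δg = 2GMr/d³
   = 2 × (6.674 × 10⁻¹¹) × (1.193 × 10³⁰) × (8.042) / (2.584 × 10⁸)³
   = 7.422 × 10⁻⁵ m/s²

7.422 × 10⁻⁵ m/s²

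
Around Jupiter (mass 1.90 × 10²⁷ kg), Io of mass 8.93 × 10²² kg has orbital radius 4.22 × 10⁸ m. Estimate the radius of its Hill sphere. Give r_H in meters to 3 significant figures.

r_H ≈ a (m/3M)^(1/3)
    = (4.22 × 10⁸) × (8.93 × 10²² / (3 × 1.90 × 10²⁷))^(1/3)
    = 1.06 × 10⁷ m

1.06 × 10⁷ m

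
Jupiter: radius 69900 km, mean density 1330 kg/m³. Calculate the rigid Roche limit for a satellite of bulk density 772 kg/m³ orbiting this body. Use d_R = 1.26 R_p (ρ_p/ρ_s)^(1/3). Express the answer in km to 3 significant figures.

1.06 × 10⁵ km

d_R = 1.26 × 69900 km × (1330/772)^(1/3)
    = 1.06 × 10⁵ km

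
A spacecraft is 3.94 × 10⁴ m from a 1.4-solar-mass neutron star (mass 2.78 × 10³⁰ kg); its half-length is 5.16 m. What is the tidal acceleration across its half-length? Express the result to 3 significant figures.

The tidal stretch is the gradient of GM/d² times the body's extent r, hence the 1/d³ dependence.
a_tidal = 2GMr/d³
        = 2 × (6.674 × 10⁻¹¹) × (2.78 × 10³⁰) × (5.16) / (3.94 × 10⁴)³
        = 3.13 × 10⁷ m/s²

3.13 × 10⁷ m/s²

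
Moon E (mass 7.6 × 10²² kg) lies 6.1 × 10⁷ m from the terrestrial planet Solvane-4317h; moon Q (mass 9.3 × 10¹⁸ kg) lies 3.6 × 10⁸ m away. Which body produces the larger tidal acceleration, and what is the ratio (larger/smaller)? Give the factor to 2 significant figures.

Moon E, by a factor of ≈ 1.7 × 10⁶

The tide-raising term goes as M/d³ (the gradient of a 1/d² field).
Moon E: (7.6 × 10²²) / (6.1 × 10⁷)³ = 3.348 × 10⁻¹
Moon Q: (9.3 × 10¹⁸) / (3.6 × 10⁸)³ = 1.993 × 10⁻⁷
Ratio (larger/smaller) = 1.7 × 10⁶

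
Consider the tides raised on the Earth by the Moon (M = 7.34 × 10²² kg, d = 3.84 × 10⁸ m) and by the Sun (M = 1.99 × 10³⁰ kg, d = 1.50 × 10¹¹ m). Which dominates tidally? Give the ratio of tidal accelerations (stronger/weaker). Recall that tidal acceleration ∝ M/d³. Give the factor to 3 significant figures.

The Moon, by a factor of ≈ 2.20

The tide-raising term goes as M/d³ (the gradient of a 1/d² field).
The Moon: (7.34 × 10²²) / (3.84 × 10⁸)³ = 1.296 × 10⁻³
The Sun: (1.99 × 10³⁰) / (1.50 × 10¹¹)³ = 5.896 × 10⁻⁴
Ratio (larger/smaller) = 2.20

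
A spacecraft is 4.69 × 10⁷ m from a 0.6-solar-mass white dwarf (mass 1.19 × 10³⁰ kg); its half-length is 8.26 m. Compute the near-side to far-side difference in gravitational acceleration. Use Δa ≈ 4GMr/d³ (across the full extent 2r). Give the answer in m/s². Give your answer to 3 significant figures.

The field gradient is 2GM/d³; across the full diameter 2r the difference is 4GMr/d³.
a_tidal = 4GMr/d³
        = 4 × (6.674 × 10⁻¹¹) × (1.19 × 10³⁰) × (8.26) / (4.69 × 10⁷)³
        = 2.54 × 10⁻² m/s²

2.54 × 10⁻² m/s²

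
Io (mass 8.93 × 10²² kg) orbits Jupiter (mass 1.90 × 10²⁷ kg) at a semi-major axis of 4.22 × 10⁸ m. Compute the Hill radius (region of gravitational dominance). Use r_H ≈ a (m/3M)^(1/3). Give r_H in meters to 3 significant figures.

1.06 × 10⁷ m

r_H ≈ a (m/3M)^(1/3)
    = (4.22 × 10⁸) × (8.93 × 10²² / (3 × 1.90 × 10²⁷))^(1/3)
    = 1.06 × 10⁷ m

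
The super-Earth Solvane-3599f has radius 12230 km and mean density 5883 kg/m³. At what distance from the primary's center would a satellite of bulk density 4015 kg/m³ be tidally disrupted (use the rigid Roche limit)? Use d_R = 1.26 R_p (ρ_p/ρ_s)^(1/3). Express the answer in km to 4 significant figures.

17500 km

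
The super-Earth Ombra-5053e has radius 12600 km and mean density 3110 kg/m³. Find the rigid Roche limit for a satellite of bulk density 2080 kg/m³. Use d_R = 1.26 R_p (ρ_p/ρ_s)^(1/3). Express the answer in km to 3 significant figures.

18200 km

d_R = 1.26 × 12600 km × (3110/2080)^(1/3)
    = 18200 km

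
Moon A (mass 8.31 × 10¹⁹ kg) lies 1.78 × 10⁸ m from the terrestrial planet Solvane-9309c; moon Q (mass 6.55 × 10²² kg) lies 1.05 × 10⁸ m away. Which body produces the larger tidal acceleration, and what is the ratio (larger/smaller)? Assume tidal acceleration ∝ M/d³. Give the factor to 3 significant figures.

Compare M/d³ for the two perturbers:
Moon A: (8.31 × 10¹⁹) / (1.78 × 10⁸)³ = 1.473 × 10⁻⁵
Moon Q: (6.55 × 10²²) / (1.05 × 10⁸)³ = 5.658 × 10⁻²
Ratio (larger/smaller) = 3840

Moon Q, by a factor of ≈ 3840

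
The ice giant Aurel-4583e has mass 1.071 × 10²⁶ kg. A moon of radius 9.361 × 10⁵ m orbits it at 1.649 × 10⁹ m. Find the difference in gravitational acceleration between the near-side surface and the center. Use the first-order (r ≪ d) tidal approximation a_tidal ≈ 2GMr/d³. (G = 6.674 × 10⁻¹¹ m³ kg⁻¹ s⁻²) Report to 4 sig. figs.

2.984 × 10⁻⁶ m/s²

Δg = 2GMr/d³
   = 2 × (6.674 × 10⁻¹¹) × (1.071 × 10²⁶) × (9.361 × 10⁵) / (1.649 × 10⁹)³
   = 2.984 × 10⁻⁶ m/s²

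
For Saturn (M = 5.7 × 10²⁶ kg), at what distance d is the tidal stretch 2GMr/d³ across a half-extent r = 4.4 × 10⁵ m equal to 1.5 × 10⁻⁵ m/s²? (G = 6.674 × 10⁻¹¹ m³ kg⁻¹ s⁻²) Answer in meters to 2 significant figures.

1.3 × 10⁹ m

2GMr/d³ = a_tidal  ⇒  d = (2GMr / a_tidal)^(1/3)
d = (2 × 6.674×10⁻¹¹ × (5.7 × 10²⁶) × (4.4 × 10⁵) / (1.5 × 10⁻⁵))^(1/3)
  = 1.3 × 10⁹ m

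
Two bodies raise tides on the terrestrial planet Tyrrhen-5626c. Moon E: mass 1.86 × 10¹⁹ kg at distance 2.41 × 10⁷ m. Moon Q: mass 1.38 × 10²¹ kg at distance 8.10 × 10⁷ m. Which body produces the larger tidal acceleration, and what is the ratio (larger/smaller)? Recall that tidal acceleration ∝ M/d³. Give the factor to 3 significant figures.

Compare M/d³ for the two perturbers:
Moon E: (1.86 × 10¹⁹) / (2.41 × 10⁷)³ = 1.329 × 10⁻³
Moon Q: (1.38 × 10²¹) / (8.10 × 10⁷)³ = 2.597 × 10⁻³
Ratio (larger/smaller) = 1.95

Moon Q, by a factor of ≈ 1.95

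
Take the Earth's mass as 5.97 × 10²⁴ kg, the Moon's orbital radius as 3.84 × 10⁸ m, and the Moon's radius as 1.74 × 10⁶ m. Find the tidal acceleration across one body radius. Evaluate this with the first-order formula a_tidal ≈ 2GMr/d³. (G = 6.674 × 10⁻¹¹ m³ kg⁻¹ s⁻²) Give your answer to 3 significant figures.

2.45 × 10⁻⁵ m/s²

a_tidal = 2GMr/d³
        = 2 × (6.674 × 10⁻¹¹) × (5.97 × 10²⁴) × (1.74 × 10⁶) / (3.84 × 10⁸)³
        = 2.45 × 10⁻⁵ m/s²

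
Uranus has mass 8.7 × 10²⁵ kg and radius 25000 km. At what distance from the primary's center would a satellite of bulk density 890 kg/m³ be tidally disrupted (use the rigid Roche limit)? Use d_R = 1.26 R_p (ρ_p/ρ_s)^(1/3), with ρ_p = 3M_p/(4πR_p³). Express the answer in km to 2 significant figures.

36000 km

ρ_p = 3M_p/(4πR_p³) = 3 × (8.7 × 10²⁵) / (4π × (2.5 × 10⁷ m)³) = 1300 kg/m³
d_R = 1.26 × 25000 km × (1300/890)^(1/3)
    = 36000 km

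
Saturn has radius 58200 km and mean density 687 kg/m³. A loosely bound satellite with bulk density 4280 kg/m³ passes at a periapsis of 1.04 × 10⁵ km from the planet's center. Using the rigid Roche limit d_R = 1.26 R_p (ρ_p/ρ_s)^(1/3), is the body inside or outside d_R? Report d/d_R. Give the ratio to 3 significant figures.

d_R = 1.26 × (58200 km) × (687/4280)^(1/3) = 39850 km
d/d_R = (1.04 × 10⁵) / (39850) = 2.61
Since d/d_R > 1, the body is outside the Roche limit.

outside; d/d_R ≈ 2.61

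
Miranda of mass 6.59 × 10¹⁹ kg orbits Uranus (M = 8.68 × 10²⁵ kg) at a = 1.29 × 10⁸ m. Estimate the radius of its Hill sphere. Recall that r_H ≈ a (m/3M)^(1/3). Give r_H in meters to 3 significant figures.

r_H ≈ a (m/3M)^(1/3)
    = (1.29 × 10⁸) × (6.59 × 10¹⁹ / (3 × 8.68 × 10²⁵))^(1/3)
    = 8.16 × 10⁵ m

8.16 × 10⁵ m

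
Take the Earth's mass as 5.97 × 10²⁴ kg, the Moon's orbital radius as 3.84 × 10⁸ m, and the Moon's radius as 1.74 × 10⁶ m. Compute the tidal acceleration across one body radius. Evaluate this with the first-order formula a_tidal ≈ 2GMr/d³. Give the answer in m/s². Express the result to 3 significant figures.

2.45 × 10⁻⁵ m/s²

The tidal stretch is the gradient of GM/d² times the body's extent r, hence the 1/d³ dependence.
Δa = 2GMr/d³
   = 2 × (6.674 × 10⁻¹¹) × (5.97 × 10²⁴) × (1.74 × 10⁶) / (3.84 × 10⁸)³
   = 2.45 × 10⁻⁵ m/s²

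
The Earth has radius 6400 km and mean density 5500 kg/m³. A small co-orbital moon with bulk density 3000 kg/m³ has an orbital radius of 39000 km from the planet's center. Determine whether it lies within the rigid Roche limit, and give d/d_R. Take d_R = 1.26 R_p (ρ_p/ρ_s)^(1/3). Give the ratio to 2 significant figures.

d_R = 1.26 × (6400 km) × (5500/3000)^(1/3) = 9870 km
d/d_R = (39000) / (9870) = 4.0
Since d/d_R > 1, the body is outside the Roche limit.

outside; d/d_R ≈ 4.0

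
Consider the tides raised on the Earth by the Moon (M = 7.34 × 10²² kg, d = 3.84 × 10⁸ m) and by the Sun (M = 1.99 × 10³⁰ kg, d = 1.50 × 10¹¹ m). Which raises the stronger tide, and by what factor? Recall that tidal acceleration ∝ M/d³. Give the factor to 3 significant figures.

Compare M/d³ for the two perturbers:
The Moon: (7.34 × 10²²) / (3.84 × 10⁸)³ = 1.296 × 10⁻³
The Sun: (1.99 × 10³⁰) / (1.50 × 10¹¹)³ = 5.896 × 10⁻⁴
Ratio (larger/smaller) = 2.20

The Moon, by a factor of ≈ 2.20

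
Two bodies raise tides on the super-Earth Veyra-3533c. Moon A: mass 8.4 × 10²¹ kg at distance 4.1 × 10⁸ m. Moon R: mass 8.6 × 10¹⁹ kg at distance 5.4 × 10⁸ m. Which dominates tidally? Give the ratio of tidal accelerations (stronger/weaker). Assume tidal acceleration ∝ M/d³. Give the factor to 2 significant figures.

Tidal stretch scales as M/d³; compute that for each body.
Moon A: (8.4 × 10²¹) / (4.1 × 10⁸)³ = 1.219 × 10⁻⁴
Moon R: (8.6 × 10¹⁹) / (5.4 × 10⁸)³ = 5.462 × 10⁻⁷
Ratio (larger/smaller) = 220

Moon A, by a factor of ≈ 220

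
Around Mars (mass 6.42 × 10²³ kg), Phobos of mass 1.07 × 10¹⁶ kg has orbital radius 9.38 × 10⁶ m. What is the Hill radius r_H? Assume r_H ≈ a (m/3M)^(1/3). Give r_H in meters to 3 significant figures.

r_H ≈ a (m/3M)^(1/3)
    = (9.38 × 10⁶) × (1.07 × 10¹⁶ / (3 × 6.42 × 10²³))^(1/3)
    = 1.66 × 10⁴ m

1.66 × 10⁴ m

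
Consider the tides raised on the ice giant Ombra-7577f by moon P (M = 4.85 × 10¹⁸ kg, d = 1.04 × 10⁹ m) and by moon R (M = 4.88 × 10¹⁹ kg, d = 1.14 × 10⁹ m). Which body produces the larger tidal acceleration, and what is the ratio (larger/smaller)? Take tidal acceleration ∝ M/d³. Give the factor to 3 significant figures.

Compare M/d³ for the two perturbers:
Moon P: (4.85 × 10¹⁸) / (1.04 × 10⁹)³ = 4.312 × 10⁻⁹
Moon R: (4.88 × 10¹⁹) / (1.14 × 10⁹)³ = 3.294 × 10⁻⁸
Ratio (larger/smaller) = 7.64

Moon R, by a factor of ≈ 7.64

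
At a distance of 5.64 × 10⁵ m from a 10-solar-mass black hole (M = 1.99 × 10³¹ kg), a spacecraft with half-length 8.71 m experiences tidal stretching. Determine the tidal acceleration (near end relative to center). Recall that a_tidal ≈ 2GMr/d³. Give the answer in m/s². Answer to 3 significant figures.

Since r ≪ d, expand the inverse-square field across one radius to get the leading 2GMr/d³ term.
Δa = 2GMr/d³
   = 2 × (6.674 × 10⁻¹¹) × (1.99 × 10³¹) × (8.71) / (5.64 × 10⁵)³
   = 1.29 × 10⁵ m/s²

1.29 × 10⁵ m/s²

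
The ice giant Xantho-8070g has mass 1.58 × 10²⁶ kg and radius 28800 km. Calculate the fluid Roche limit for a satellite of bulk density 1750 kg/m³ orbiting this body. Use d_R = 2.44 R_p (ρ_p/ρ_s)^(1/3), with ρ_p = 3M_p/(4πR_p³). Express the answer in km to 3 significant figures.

67900 km

ρ_p = 3M_p/(4πR_p³) = 3 × (1.58 × 10²⁶) / (4π × (2.88 × 10⁷ m)³) = 1580 kg/m³
d_R = 2.44 × 28800 km × (1580/1750)^(1/3)
    = 67900 km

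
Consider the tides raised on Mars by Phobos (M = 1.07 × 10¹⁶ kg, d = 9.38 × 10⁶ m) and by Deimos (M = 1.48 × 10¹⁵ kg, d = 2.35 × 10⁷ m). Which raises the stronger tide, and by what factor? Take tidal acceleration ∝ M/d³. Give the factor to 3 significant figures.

Phobos, by a factor of ≈ 114

The tide-raising term goes as M/d³ (the gradient of a 1/d² field).
Phobos: (1.07 × 10¹⁶) / (9.38 × 10⁶)³ = 1.297 × 10⁻⁵
Deimos: (1.48 × 10¹⁵) / (2.35 × 10⁷)³ = 1.140 × 10⁻⁷
Ratio (larger/smaller) = 114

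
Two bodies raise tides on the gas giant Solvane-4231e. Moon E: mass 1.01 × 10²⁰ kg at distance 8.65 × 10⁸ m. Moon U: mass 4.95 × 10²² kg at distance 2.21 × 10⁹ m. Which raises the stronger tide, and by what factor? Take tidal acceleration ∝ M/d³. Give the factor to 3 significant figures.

Moon U, by a factor of ≈ 29.4

Tidal acceleration ∝ M/d³, so compare M/d³ for each.
Moon E: (1.01 × 10²⁰) / (8.65 × 10⁸)³ = 1.561 × 10⁻⁷
Moon U: (4.95 × 10²²) / (2.21 × 10⁹)³ = 4.586 × 10⁻⁶
Ratio (larger/smaller) = 29.4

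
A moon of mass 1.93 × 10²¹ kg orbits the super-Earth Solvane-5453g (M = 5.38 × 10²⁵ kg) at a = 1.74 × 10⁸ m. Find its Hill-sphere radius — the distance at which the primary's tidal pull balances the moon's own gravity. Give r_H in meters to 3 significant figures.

r_H ≈ a (m/3M)^(1/3)
    = (1.74 × 10⁸) × (1.93 × 10²¹ / (3 × 5.38 × 10²⁵))^(1/3)
    = 3.98 × 10⁶ m

3.98 × 10⁶ m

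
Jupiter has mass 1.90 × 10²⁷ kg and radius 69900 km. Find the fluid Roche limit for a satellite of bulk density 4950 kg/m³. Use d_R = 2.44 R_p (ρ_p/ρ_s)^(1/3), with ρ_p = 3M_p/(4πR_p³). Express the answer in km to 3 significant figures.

ρ_p = 3M_p/(4πR_p³) = 3 × (1.90 × 10²⁷) / (4π × (6.99 × 10⁷ m)³) = 1330 kg/m³
d_R = 2.44 × 69900 km × (1330/4950)^(1/3)
    = 1.10 × 10⁵ km

1.10 × 10⁵ km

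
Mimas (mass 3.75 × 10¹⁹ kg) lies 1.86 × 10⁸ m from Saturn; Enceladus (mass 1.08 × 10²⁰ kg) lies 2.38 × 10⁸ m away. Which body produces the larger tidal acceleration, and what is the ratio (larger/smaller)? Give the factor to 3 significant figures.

Tidal acceleration ∝ M/d³, so compare M/d³ for each.
Mimas: (3.75 × 10¹⁹) / (1.86 × 10⁸)³ = 5.828 × 10⁻⁶
Enceladus: (1.08 × 10²⁰) / (2.38 × 10⁸)³ = 8.011 × 10⁻⁶
Ratio (larger/smaller) = 1.37

Enceladus, by a factor of ≈ 1.37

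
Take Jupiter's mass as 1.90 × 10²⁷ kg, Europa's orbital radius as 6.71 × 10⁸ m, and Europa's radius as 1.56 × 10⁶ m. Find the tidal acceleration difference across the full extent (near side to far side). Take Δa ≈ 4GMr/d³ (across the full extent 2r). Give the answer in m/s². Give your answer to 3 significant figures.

a_tidal = 4GMr/d³
        = 4 × (6.674 × 10⁻¹¹) × (1.90 × 10²⁷) × (1.56 × 10⁶) / (6.71 × 10⁸)³
        = 2.62 × 10⁻³ m/s²

2.62 × 10⁻³ m/s²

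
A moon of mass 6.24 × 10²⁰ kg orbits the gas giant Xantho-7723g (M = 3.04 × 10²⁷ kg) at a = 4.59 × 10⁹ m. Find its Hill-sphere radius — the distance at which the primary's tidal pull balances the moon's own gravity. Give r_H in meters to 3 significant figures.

1.88 × 10⁷ m

r_H ≈ a (m/3M)^(1/3)
    = (4.59 × 10⁹) × (6.24 × 10²⁰ / (3 × 3.04 × 10²⁷))^(1/3)
    = 1.88 × 10⁷ m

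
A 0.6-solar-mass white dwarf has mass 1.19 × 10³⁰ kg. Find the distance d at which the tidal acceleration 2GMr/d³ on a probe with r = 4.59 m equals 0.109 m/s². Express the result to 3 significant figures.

1.88 × 10⁷ m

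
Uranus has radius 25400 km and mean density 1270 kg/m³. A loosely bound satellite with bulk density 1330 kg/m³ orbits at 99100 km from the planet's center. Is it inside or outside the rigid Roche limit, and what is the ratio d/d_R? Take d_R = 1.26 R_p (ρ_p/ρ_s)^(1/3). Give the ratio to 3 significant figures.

d_R = 1.26 × (25400 km) × (1270/1330)^(1/3) = 31520 km
d/d_R = (99100) / (31520) = 3.14
Since d/d_R > 1, the body is outside the Roche limit.

outside; d/d_R ≈ 3.14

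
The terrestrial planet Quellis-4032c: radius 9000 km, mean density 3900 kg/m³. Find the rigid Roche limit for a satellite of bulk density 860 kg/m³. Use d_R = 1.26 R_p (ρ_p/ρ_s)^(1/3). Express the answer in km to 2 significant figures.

19000 km

d_R = 1.26 × 9000 km × (3900/860)^(1/3)
    = 19000 km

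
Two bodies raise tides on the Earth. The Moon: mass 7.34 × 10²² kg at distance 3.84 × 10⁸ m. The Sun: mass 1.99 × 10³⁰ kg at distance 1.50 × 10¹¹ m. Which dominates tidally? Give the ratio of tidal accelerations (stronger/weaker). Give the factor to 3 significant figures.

Tidal acceleration ∝ M/d³, so compare M/d³ for each.
The Moon: (7.34 × 10²²) / (3.84 × 10⁸)³ = 1.296 × 10⁻³
The Sun: (1.99 × 10³⁰) / (1.50 × 10¹¹)³ = 5.896 × 10⁻⁴
Ratio (larger/smaller) = 2.20

The Moon, by a factor of ≈ 2.20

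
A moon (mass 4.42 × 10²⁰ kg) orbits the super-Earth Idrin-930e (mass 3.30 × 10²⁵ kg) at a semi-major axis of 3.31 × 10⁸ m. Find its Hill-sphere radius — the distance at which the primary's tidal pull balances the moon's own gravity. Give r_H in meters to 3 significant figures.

5.45 × 10⁶ m

r_H ≈ a (m/3M)^(1/3)
    = (3.31 × 10⁸) × (4.42 × 10²⁰ / (3 × 3.30 × 10²⁵))^(1/3)
    = 5.45 × 10⁶ m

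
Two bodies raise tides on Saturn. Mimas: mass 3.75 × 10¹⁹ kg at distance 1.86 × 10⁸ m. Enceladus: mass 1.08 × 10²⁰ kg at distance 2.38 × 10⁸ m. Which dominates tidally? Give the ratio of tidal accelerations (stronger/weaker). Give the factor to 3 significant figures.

Compare M/d³ for the two perturbers:
Mimas: (3.75 × 10¹⁹) / (1.86 × 10⁸)³ = 5.828 × 10⁻⁶
Enceladus: (1.08 × 10²⁰) / (2.38 × 10⁸)³ = 8.011 × 10⁻⁶
Ratio (larger/smaller) = 1.37

Enceladus, by a factor of ≈ 1.37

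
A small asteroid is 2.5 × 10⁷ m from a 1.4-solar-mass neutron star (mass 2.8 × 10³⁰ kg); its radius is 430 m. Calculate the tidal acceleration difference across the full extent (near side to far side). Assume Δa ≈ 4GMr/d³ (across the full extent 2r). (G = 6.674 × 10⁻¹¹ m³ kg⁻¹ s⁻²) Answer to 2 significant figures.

2.1 × 10¹ m/s²

Δg = 4GMr/d³
   = 4 × (6.674 × 10⁻¹¹) × (2.8 × 10³⁰) × (430) / (2.5 × 10⁷)³
   = 2.1 × 10¹ m/s²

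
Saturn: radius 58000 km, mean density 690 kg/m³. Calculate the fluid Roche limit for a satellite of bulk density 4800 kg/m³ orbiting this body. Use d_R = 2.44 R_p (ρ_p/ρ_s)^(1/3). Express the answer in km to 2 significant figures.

74000 km

d_R = 2.44 × 58000 km × (690/4800)^(1/3)
    = 74000 km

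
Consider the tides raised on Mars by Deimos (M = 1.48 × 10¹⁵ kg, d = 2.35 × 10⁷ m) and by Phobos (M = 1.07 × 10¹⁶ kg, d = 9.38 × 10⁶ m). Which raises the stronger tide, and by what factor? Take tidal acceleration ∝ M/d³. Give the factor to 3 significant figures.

Compare M/d³ for the two perturbers:
Deimos: (1.48 × 10¹⁵) / (2.35 × 10⁷)³ = 1.140 × 10⁻⁷
Phobos: (1.07 × 10¹⁶) / (9.38 × 10⁶)³ = 1.297 × 10⁻⁵
Ratio (larger/smaller) = 114

Phobos, by a factor of ≈ 114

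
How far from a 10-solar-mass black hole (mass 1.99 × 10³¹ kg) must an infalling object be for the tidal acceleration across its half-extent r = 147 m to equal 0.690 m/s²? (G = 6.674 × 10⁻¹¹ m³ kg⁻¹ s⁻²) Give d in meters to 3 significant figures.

8.27 × 10⁷ m

2GMr/d³ = a_tidal  ⇒  d = (2GMr / a_tidal)^(1/3)
d = (2 × 6.674×10⁻¹¹ × (1.99 × 10³¹) × (147) / (0.690))^(1/3)
  = 8.27 × 10⁷ m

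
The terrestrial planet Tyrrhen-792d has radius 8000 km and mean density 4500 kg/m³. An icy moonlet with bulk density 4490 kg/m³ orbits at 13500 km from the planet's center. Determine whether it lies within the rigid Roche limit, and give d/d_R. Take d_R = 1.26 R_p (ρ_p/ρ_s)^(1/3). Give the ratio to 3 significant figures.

d_R = 1.26 × (8000 km) × (4500/4490)^(1/3) = 10090 km
d/d_R = (13500) / (10090) = 1.34
Since d/d_R > 1, the body is outside the Roche limit.

outside; d/d_R ≈ 1.34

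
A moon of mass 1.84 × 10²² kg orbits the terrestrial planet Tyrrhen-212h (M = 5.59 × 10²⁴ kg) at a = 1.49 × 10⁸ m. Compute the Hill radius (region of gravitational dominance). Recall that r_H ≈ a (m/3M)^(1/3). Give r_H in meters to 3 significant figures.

1.54 × 10⁷ m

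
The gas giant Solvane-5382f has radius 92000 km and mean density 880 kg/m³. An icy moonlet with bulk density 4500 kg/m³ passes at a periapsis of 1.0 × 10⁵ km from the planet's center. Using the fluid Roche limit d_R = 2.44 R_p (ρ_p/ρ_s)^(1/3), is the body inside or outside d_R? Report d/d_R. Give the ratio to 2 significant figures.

inside; d/d_R ≈ 0.77

d_R = 2.44 × (92000 km) × (880/4500)^(1/3) = 1.303 × 10⁵ km
d/d_R = (1.0 × 10⁵) / (1.303 × 10⁵) = 0.77
Since d/d_R < 1, the body is inside the Roche limit.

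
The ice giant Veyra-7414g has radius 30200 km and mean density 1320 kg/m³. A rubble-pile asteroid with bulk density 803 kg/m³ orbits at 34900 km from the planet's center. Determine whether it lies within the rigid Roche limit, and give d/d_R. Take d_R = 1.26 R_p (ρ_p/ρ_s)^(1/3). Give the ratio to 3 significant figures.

inside; d/d_R ≈ 0.777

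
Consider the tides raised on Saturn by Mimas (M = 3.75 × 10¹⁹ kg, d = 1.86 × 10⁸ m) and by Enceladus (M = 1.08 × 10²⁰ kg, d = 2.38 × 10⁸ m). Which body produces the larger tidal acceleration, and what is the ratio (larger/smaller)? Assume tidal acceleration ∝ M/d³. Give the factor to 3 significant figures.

Enceladus, by a factor of ≈ 1.37

Compare M/d³ for the two perturbers:
Mimas: (3.75 × 10¹⁹) / (1.86 × 10⁸)³ = 5.828 × 10⁻⁶
Enceladus: (1.08 × 10²⁰) / (2.38 × 10⁸)³ = 8.011 × 10⁻⁶
Ratio (larger/smaller) = 1.37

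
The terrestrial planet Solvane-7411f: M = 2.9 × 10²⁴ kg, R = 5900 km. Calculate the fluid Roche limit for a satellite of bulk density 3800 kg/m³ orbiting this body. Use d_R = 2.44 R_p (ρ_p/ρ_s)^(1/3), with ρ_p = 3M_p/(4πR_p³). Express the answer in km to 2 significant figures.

14000 km

ρ_p = 3M_p/(4πR_p³) = 3 × (2.9 × 10²⁴) / (4π × (5.9 × 10⁶ m)³) = 3400 kg/m³
d_R = 2.44 × 5900 km × (3400/3800)^(1/3)
    = 14000 km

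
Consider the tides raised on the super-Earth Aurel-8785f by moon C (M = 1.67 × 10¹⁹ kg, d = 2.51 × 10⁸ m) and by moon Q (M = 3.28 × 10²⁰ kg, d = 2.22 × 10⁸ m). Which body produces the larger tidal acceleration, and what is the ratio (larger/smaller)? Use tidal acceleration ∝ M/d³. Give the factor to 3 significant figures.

Moon Q, by a factor of ≈ 28.4

Tidal acceleration ∝ M/d³, so compare M/d³ for each.
Moon C: (1.67 × 10¹⁹) / (2.51 × 10⁸)³ = 1.056 × 10⁻⁶
Moon Q: (3.28 × 10²⁰) / (2.22 × 10⁸)³ = 2.998 × 10⁻⁵
Ratio (larger/smaller) = 28.4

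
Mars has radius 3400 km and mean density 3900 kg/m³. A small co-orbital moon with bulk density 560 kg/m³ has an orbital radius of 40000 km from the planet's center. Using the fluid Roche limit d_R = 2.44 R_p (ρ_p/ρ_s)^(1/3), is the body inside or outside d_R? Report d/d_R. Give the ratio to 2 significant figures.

d_R = 2.44 × (3400 km) × (3900/560)^(1/3) = 15840 km
d/d_R = (40000) / (15840) = 2.5
Since d/d_R > 1, the body is outside the Roche limit.

outside; d/d_R ≈ 2.5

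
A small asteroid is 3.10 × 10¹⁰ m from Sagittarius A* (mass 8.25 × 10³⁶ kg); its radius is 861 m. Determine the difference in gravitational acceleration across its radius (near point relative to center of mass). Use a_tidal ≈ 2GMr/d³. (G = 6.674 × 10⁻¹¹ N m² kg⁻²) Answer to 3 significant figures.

The tidal stretch is the gradient of GM/d² times the body's extent r, hence the 1/d³ dependence.
a_tidal = 2GMr/d³
        = 2 × (6.674 × 10⁻¹¹) × (8.25 × 10³⁶) × (861) / (3.10 × 10¹⁰)³
        = 3.18 × 10⁻² m/s²

3.18 × 10⁻² m/s²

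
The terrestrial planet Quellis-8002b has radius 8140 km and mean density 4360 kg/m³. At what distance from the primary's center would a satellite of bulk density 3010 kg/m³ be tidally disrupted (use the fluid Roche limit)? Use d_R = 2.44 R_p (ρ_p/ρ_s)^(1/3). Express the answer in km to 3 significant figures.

22500 km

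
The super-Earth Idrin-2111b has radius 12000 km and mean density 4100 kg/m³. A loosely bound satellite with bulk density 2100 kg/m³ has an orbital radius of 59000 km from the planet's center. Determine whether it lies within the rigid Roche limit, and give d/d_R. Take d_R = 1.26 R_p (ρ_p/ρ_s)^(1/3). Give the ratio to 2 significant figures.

d_R = 1.26 × (12000 km) × (4100/2100)^(1/3) = 18900 km
d/d_R = (59000) / (18900) = 3.1
Since d/d_R > 1, the body is outside the Roche limit.

outside; d/d_R ≈ 3.1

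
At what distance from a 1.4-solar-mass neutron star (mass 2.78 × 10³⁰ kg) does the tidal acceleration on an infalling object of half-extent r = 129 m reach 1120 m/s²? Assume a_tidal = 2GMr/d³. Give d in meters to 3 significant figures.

2GMr/d³ = a_tidal  ⇒  d = (2GMr / a_tidal)^(1/3)
d = (2 × 6.674×10⁻¹¹ × (2.78 × 10³⁰) × (129) / (1120))^(1/3)
  = 3.50 × 10⁶ m

3.50 × 10⁶ m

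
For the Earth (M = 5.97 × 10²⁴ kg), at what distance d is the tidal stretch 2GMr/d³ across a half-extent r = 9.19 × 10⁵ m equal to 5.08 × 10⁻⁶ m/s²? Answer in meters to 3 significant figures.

2GMr/d³ = a_tidal  ⇒  d = (2GMr / a_tidal)^(1/3)
d = (2 × 6.674×10⁻¹¹ × (5.97 × 10²⁴) × (9.19 × 10⁵) / (5.08 × 10⁻⁶))^(1/3)
  = 5.24 × 10⁸ m

5.24 × 10⁸ m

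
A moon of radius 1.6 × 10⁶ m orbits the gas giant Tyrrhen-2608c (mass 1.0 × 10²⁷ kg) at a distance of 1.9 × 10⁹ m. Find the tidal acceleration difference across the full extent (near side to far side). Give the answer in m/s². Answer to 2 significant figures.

6.2 × 10⁻⁵ m/s²

Near-to-far spans 2r, so the tidal difference is twice the near-to-center value: 4GMr/d³.
Δa = 4GMr/d³
   = 4 × (6.674 × 10⁻¹¹) × (1.0 × 10²⁷) × (1.6 × 10⁶) / (1.9 × 10⁹)³
   = 6.2 × 10⁻⁵ m/s²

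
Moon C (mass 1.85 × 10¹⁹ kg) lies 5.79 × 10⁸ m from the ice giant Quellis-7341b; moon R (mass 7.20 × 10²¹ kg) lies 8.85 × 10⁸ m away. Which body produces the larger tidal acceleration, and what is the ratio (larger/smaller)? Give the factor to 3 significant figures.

Tidal acceleration ∝ M/d³, so compare M/d³ for each.
Moon C: (1.85 × 10¹⁹) / (5.79 × 10⁸)³ = 9.531 × 10⁻⁸
Moon R: (7.20 × 10²¹) / (8.85 × 10⁸)³ = 1.039 × 10⁻⁵
Ratio (larger/smaller) = 109

Moon R, by a factor of ≈ 109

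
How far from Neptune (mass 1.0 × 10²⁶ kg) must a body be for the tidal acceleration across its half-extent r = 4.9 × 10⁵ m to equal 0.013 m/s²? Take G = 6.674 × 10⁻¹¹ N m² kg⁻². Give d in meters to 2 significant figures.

8.0 × 10⁷ m

2GMr/d³ = a_tidal  ⇒  d = (2GMr / a_tidal)^(1/3)
d = (2 × 6.674×10⁻¹¹ × (1.0 × 10²⁶) × (4.9 × 10⁵) / (0.013))^(1/3)
  = 8.0 × 10⁷ m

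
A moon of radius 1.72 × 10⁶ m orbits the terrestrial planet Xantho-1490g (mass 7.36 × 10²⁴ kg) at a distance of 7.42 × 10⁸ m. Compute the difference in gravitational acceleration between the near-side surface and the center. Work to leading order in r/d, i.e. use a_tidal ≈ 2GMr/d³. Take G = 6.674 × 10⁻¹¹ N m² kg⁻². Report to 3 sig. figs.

a_tidal = 2GMr/d³
        = 2 × (6.674 × 10⁻¹¹) × (7.36 × 10²⁴) × (1.72 × 10⁶) / (7.42 × 10⁸)³
        = 4.14 × 10⁻⁶ m/s²

4.14 × 10⁻⁶ m/s²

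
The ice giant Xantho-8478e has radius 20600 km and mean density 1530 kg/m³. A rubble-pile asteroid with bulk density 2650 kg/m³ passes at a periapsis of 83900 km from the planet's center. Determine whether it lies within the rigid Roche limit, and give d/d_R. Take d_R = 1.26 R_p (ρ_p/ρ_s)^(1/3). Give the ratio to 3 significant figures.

outside; d/d_R ≈ 3.88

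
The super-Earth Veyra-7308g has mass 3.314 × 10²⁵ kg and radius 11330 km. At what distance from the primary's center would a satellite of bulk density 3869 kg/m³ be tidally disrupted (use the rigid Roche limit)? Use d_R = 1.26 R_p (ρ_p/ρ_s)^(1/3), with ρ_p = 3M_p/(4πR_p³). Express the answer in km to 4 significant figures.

15990 km

ρ_p = 3M_p/(4πR_p³) = 3 × (3.314 × 10²⁵) / (4π × (1.133 × 10⁷ m)³) = 5440 kg/m³
d_R = 1.26 × 11330 km × (5440/3869)^(1/3)
    = 15990 km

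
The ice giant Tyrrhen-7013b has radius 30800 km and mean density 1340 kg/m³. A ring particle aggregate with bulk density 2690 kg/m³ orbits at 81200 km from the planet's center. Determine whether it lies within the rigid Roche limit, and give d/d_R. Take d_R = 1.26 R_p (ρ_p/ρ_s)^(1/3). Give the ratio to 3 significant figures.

d_R = 1.26 × (30800 km) × (1340/2690)^(1/3) = 30760 km
d/d_R = (81200) / (30760) = 2.64
Since d/d_R > 1, the body is outside the Roche limit.

outside; d/d_R ≈ 2.64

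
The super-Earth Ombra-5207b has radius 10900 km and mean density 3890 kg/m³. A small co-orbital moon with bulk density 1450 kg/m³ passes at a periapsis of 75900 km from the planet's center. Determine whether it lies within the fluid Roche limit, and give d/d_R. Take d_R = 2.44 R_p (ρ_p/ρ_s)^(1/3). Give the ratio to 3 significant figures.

outside; d/d_R ≈ 2.05

d_R = 2.44 × (10900 km) × (3890/1450)^(1/3) = 36960 km
d/d_R = (75900) / (36960) = 2.05
Since d/d_R > 1, the body is outside the Roche limit.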